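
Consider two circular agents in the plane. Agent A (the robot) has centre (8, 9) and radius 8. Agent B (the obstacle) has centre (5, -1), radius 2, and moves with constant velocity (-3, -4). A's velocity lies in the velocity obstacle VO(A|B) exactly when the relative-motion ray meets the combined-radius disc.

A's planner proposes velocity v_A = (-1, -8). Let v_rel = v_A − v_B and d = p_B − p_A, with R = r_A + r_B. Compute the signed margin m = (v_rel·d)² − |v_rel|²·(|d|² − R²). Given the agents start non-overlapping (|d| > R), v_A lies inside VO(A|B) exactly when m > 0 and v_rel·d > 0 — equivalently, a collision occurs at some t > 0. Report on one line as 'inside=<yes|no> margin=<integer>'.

d = (-3, -10),  |d|² = 109;  R = 8+2 = 10,  c = 109−10² = 9
v_rel = (2, -4),  |v_rel|² = 20;  v_rel·d = (2)·(-3) + (-4)·(-10) = 34
20·t² − 68·t + 9 = 0  ⇒  m = 34² − 20·9 = 976
m = 976 > 0,  v_rel·d = 34 > 0  ⇒  inside

inside=yes margin=976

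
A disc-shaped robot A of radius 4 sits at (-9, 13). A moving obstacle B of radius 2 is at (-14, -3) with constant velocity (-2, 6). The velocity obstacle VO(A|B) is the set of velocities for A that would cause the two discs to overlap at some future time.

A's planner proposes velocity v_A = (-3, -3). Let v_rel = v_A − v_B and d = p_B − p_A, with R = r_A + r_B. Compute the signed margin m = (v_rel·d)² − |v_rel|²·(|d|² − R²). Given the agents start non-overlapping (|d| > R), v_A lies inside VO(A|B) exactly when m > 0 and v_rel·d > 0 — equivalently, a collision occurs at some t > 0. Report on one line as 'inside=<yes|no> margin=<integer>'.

d = (-5, -16),  |d|² = 281;  R = 4+2 = 6,  c = 281−6² = 245
v_rel = (-1, -9),  |v_rel|² = 82;  v_rel·d = (-1)·(-5) + (-9)·(-16) = 149
82·t² − 298·t + 245 = 0  ⇒  m = 149² − 82·245 = 2111
m = 2111 > 0,  v_rel·d = 149 > 0  ⇒  inside

inside=yes margin=2111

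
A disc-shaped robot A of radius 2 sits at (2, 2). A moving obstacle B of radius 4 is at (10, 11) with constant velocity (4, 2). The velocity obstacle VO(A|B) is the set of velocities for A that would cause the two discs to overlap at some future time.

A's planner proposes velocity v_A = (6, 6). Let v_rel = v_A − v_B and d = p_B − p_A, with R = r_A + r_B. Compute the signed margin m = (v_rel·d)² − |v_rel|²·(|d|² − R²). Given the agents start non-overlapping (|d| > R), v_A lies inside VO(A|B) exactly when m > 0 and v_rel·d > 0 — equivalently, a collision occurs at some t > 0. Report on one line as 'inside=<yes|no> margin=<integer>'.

d = (8, 9),  |d|² = 145;  R = 2+4 = 6,  c = 145−6² = 109
v_rel = (2, 4),  |v_rel|² = 20;  v_rel·d = (2)·(8) + (4)·(9) = 52
20·t² − 104·t + 109 = 0  ⇒  m = 52² − 20·109 = 524
m = 524 > 0,  v_rel·d = 52 > 0  ⇒  inside

inside=yes margin=524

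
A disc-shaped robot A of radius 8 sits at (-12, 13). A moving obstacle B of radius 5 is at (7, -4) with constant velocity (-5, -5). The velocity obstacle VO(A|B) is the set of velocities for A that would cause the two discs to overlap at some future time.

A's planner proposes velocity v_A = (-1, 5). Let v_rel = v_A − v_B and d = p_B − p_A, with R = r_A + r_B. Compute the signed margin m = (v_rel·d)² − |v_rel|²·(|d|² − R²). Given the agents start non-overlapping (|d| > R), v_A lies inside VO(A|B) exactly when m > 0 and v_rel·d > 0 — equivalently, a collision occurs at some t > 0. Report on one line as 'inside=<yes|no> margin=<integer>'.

d = (19, -17),  |d|² = 650;  R = 8+5 = 13,  c = 650−13² = 481
v_rel = (4, 10),  |v_rel|² = 116;  v_rel·d = (4)·(19) + (10)·(-17) = -94
116·t² + 188·t + 481 = 0  ⇒  m = (-94)² − 116·481 = -46960
m = -46960 < 0,  v_rel·d = -94 < 0  ⇒  outside

inside=no margin=-46960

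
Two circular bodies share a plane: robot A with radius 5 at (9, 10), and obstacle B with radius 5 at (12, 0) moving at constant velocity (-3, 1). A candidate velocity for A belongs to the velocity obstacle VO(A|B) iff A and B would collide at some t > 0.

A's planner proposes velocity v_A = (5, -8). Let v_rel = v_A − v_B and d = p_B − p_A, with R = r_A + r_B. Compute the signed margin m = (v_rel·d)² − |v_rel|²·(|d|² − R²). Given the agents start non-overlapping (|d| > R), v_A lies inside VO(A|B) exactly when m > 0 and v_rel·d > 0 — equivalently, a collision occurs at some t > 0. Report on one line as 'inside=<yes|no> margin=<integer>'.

d = (3, -10),  |d|² = 109;  R = 5+5 = 10,  c = 109−10² = 9
v_rel = (8, -9),  |v_rel|² = 145;  v_rel·d = (8)·(3) + (-9)·(-10) = 114
145·t² − 228·t + 9 = 0  ⇒  m = 114² − 145·9 = 11691
m = 11691 > 0,  v_rel·d = 114 > 0  ⇒  inside

inside=yes margin=11691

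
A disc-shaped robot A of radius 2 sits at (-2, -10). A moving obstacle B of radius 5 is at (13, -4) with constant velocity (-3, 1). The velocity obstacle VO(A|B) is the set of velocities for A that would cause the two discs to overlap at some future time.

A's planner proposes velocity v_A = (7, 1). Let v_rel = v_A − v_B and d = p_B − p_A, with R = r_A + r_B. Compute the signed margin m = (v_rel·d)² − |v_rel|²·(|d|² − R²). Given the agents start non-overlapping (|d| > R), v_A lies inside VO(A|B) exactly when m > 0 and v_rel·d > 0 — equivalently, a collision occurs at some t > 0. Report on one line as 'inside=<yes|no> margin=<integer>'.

d = (15, 6),  |d|² = 261;  R = 2+5 = 7,  c = 261−7² = 212
v_rel = (10, 0),  |v_rel|² = 100;  v_rel·d = (10)·(15) + (0)·(6) = 150
100·t² − 300·t + 212 = 0  ⇒  m = 150² − 100·212 = 1300
m = 1300 > 0,  v_rel·d = 150 > 0  ⇒  inside

inside=yes margin=1300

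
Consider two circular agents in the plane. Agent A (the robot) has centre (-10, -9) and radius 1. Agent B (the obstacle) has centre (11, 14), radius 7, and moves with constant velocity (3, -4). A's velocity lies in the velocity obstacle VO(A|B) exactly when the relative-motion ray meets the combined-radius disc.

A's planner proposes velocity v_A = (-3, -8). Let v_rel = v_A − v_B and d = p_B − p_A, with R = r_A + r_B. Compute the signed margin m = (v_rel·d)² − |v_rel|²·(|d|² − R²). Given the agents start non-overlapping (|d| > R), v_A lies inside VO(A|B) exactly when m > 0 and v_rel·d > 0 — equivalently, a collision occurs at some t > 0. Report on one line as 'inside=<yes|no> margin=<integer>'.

d = (21, 23),  |d|² = 970;  R = 1+7 = 8,  c = 970−8² = 906
v_rel = (-6, -4),  |v_rel|² = 52;  v_rel·d = (-6)·(21) + (-4)·(23) = -218
52·t² + 436·t + 906 = 0  ⇒  m = (-218)² − 52·906 = 412
m = 412 > 0,  v_rel·d = -218 < 0  ⇒  outside

inside=no margin=412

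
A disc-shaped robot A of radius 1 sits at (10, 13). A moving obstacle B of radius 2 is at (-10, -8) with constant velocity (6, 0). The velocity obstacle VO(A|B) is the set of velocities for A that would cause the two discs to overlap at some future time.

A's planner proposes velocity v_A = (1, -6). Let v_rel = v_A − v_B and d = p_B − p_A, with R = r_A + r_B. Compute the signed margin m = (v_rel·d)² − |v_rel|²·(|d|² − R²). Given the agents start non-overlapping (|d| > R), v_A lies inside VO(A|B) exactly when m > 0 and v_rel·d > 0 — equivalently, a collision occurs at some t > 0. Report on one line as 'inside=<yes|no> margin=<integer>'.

d = (-20, -21),  |d|² = 841;  R = 1+2 = 3,  c = 841−3² = 832
v_rel = (-5, -6),  |v_rel|² = 61;  v_rel·d = (-5)·(-20) + (-6)·(-21) = 226
61·t² − 452·t + 832 = 0  ⇒  m = 226² − 61·832 = 324
m = 324 > 0,  v_rel·d = 226 > 0  ⇒  inside

inside=yes margin=324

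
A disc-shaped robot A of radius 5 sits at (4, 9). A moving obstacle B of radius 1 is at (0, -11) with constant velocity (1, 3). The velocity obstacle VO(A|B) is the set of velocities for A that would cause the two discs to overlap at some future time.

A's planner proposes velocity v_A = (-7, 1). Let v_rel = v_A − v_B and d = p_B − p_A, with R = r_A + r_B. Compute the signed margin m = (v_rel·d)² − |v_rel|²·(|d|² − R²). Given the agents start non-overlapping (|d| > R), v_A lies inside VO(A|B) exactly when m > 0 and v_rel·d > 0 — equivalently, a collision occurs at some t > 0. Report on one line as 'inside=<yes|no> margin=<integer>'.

d = (-4, -20),  |d|² = 416;  R = 5+1 = 6,  c = 416−6² = 380
v_rel = (-8, -2),  |v_rel|² = 68;  v_rel·d = (-8)·(-4) + (-2)·(-20) = 72
68·t² − 144·t + 380 = 0  ⇒  m = 72² − 68·380 = -20656
m = -20656 < 0,  v_rel·d = 72 > 0  ⇒  outside

inside=no margin=-20656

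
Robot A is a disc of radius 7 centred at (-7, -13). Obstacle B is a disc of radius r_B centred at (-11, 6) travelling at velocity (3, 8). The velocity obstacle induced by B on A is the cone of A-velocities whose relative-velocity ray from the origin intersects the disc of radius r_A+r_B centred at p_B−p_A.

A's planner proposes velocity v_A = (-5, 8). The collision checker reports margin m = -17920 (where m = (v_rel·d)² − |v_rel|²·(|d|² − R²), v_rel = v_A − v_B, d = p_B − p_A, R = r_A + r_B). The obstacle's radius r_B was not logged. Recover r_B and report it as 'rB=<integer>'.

m = -17920
d = (-4, 19);  v_rel = (-8, 0),  |v_rel|² = 64
v_rel×d = (-8)·(19) − (0)·(-4) = -152
since m = R²·64 − (-152)²:  R² = (23104 + -17920) / 64 = 81
R = √81 = 9  ⇒  r_B = 9 − 7 = 2

rB=2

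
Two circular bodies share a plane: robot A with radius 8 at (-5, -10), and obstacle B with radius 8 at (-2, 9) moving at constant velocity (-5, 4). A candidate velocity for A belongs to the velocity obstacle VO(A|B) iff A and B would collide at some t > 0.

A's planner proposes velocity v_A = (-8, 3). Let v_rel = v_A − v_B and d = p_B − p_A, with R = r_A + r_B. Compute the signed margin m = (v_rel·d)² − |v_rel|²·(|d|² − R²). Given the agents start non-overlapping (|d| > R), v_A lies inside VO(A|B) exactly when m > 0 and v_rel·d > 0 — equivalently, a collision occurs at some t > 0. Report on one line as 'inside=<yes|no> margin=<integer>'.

d = (3, 19),  |d|² = 370;  R = 8+8 = 16,  c = 370−16² = 114
v_rel = (-3, -1),  |v_rel|² = 10;  v_rel·d = (-3)·(3) + (-1)·(19) = -28
10·t² + 56·t + 114 = 0  ⇒  m = (-28)² − 10·114 = -356
m = -356 < 0,  v_rel·d = -28 < 0  ⇒  outside

inside=no margin=-356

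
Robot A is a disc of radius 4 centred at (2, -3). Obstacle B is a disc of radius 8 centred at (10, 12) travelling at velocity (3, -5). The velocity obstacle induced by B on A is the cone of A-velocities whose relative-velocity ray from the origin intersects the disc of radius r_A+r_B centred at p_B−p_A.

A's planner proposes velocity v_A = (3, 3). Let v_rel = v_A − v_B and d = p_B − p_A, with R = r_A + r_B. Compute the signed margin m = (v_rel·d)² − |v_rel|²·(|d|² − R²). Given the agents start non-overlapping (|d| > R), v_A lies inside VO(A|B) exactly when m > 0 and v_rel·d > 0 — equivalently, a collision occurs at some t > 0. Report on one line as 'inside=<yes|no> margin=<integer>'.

d = (8, 15),  |d|² = 289;  R = 4+8 = 12,  c = 289−12² = 145
v_rel = (0, 8),  |v_rel|² = 64;  v_rel·d = (0)·(8) + (8)·(15) = 120
64·t² − 240·t + 145 = 0  ⇒  m = 120² − 64·145 = 5120
m = 5120 > 0,  v_rel·d = 120 > 0  ⇒  inside

inside=yes margin=5120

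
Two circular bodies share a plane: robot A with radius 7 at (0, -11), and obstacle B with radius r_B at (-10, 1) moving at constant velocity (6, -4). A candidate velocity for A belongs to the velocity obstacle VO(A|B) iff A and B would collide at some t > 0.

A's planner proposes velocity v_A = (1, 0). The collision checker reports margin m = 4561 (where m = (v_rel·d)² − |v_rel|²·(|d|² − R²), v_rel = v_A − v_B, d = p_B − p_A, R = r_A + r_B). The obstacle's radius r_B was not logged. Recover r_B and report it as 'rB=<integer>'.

m = 4561
d = (-10, 12);  v_rel = (-5, 4),  |v_rel|² = 41
v_rel×d = (-5)·(12) − (4)·(-10) = -20
since m = R²·41 − (-20)²:  R² = (400 + 4561) / 41 = 121
R = √121 = 11  ⇒  r_B = 11 − 7 = 4

rB=4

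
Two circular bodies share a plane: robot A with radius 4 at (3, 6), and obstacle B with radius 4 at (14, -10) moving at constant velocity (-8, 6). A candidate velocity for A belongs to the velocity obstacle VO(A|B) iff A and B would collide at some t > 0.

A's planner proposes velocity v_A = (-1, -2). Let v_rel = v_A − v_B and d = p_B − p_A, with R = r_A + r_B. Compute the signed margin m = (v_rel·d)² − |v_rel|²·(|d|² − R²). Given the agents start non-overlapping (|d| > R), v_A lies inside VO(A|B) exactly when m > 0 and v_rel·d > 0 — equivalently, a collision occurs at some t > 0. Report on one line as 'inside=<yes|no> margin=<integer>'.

d = (11, -16),  |d|² = 377;  R = 4+4 = 8,  c = 377−8² = 313
v_rel = (7, -8),  |v_rel|² = 113;  v_rel·d = (7)·(11) + (-8)·(-16) = 205
113·t² − 410·t + 313 = 0  ⇒  m = 205² − 113·313 = 6656
m = 6656 > 0,  v_rel·d = 205 > 0  ⇒  inside

inside=yes margin=6656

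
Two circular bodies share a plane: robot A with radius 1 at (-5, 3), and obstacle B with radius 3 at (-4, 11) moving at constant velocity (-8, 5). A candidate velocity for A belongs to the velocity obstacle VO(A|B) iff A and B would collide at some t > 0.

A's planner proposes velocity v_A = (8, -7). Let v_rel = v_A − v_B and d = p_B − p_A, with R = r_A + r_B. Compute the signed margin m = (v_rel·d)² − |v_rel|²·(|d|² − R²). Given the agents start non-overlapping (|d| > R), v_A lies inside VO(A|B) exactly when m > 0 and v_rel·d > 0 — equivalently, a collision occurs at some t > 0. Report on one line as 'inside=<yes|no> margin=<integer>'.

d = (1, 8),  |d|² = 65;  R = 1+3 = 4,  c = 65−4² = 49
v_rel = (16, -12),  |v_rel|² = 400;  v_rel·d = (16)·(1) + (-12)·(8) = -80
400·t² + 160·t + 49 = 0  ⇒  m = (-80)² − 400·49 = -13200
m = -13200 < 0,  v_rel·d = -80 < 0  ⇒  outside

inside=no margin=-13200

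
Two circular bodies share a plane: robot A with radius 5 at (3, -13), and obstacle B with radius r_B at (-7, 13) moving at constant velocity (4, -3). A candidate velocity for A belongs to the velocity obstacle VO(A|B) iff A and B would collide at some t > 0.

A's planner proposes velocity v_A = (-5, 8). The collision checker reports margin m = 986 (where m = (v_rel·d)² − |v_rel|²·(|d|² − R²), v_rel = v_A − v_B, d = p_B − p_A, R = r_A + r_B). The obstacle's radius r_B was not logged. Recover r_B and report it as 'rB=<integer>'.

m = 986
d = (-10, 26);  v_rel = (-9, 11),  |v_rel|² = 202
v_rel×d = (-9)·(26) − (11)·(-10) = -124
since m = R²·202 − (-124)²:  R² = (15376 + 986) / 202 = 81
R = √81 = 9  ⇒  r_B = 9 − 5 = 4

rB=4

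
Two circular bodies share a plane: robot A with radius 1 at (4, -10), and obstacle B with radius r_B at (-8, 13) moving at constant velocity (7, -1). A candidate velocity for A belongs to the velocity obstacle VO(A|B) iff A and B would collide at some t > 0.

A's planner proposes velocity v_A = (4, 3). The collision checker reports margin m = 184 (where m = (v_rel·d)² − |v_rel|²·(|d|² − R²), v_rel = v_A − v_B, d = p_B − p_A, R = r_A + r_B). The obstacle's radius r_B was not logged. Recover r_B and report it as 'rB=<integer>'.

m = 184
d = (-12, 23);  v_rel = (-3, 4),  |v_rel|² = 25
v_rel×d = (-3)·(23) − (4)·(-12) = -21
since m = R²·25 − (-21)²:  R² = (441 + 184) / 25 = 25
R = √25 = 5  ⇒  r_B = 5 − 1 = 4

rB=4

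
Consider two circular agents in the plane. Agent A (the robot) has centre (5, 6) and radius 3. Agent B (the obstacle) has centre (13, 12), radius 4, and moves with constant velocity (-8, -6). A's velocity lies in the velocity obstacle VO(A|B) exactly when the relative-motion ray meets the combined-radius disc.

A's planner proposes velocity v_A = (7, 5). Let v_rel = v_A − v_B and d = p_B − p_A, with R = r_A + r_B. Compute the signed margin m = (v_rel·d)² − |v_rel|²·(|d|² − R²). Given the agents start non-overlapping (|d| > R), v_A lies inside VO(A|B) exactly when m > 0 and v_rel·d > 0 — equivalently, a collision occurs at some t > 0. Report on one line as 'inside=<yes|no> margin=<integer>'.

d = (8, 6),  |d|² = 100;  R = 3+4 = 7,  c = 100−7² = 51
v_rel = (15, 11),  |v_rel|² = 346;  v_rel·d = (15)·(8) + (11)·(6) = 186
346·t² − 372·t + 51 = 0  ⇒  m = 186² − 346·51 = 16950
m = 16950 > 0,  v_rel·d = 186 > 0  ⇒  inside

inside=yes margin=16950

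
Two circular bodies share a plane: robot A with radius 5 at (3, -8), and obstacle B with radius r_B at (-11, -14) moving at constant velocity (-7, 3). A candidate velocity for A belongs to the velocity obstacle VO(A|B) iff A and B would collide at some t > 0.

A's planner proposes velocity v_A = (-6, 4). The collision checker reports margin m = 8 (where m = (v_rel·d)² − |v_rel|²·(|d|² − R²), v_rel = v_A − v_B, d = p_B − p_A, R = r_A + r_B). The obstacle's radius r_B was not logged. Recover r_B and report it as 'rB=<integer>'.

m = 8
d = (-14, -6);  v_rel = (1, 1),  |v_rel|² = 2
v_rel×d = (1)·(-6) − (1)·(-14) = 8
since m = R²·2 − 8²:  R² = (64 + 8) / 2 = 36
R = √36 = 6  ⇒  r_B = 6 − 5 = 1

rB=1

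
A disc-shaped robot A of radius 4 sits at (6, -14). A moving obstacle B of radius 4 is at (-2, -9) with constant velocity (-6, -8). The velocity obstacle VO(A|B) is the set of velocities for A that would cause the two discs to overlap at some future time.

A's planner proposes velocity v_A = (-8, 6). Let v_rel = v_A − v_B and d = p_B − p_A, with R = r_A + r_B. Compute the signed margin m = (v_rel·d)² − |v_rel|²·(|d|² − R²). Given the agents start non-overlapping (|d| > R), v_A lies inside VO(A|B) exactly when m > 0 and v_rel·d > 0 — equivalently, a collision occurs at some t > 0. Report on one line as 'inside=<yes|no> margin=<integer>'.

d = (-8, 5),  |d|² = 89;  R = 4+4 = 8,  c = 89−8² = 25
v_rel = (-2, 14),  |v_rel|² = 200;  v_rel·d = (-2)·(-8) + (14)·(5) = 86
200·t² − 172·t + 25 = 0  ⇒  m = 86² − 200·25 = 2396
m = 2396 > 0,  v_rel·d = 86 > 0  ⇒  inside

inside=yes margin=2396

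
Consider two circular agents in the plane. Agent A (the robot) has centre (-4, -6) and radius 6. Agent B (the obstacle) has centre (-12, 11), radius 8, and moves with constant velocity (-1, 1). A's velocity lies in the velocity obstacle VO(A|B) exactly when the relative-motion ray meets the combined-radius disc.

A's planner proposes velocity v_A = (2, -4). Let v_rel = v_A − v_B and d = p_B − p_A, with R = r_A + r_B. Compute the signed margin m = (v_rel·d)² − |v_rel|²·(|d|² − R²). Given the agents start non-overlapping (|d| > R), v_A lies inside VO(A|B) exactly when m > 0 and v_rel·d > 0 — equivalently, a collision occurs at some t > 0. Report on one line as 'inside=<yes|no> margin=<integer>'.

d = (-8, 17),  |d|² = 353;  R = 6+8 = 14,  c = 353−14² = 157
v_rel = (3, -5),  |v_rel|² = 34;  v_rel·d = (3)·(-8) + (-5)·(17) = -109
34·t² + 218·t + 157 = 0  ⇒  m = (-109)² − 34·157 = 6543
m = 6543 > 0,  v_rel·d = -109 < 0  ⇒  outside

inside=no margin=6543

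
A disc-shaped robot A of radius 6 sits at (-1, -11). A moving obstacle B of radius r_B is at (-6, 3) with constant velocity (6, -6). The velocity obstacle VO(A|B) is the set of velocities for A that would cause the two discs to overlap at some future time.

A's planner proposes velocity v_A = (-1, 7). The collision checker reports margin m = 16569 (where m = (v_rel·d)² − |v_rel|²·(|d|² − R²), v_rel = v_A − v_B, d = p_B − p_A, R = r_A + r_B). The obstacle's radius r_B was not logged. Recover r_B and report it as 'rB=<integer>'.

m = 16569
d = (-5, 14);  v_rel = (-7, 13),  |v_rel|² = 218
v_rel×d = (-7)·(14) − (13)·(-5) = -33
since m = R²·218 − (-33)²:  R² = (1089 + 16569) / 218 = 81
R = √81 = 9  ⇒  r_B = 9 − 6 = 3

rB=3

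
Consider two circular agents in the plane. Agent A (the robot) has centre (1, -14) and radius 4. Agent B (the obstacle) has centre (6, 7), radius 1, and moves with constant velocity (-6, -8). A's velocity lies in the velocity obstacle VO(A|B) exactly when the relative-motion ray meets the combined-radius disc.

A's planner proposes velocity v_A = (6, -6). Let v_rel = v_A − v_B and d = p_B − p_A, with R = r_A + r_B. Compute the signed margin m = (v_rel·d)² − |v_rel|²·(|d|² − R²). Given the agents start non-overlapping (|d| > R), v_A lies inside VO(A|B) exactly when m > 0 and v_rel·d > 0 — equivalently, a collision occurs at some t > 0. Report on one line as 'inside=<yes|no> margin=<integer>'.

d = (5, 21),  |d|² = 466;  R = 4+1 = 5,  c = 466−5² = 441
v_rel = (12, 2),  |v_rel|² = 148;  v_rel·d = (12)·(5) + (2)·(21) = 102
148·t² − 204·t + 441 = 0  ⇒  m = 102² − 148·441 = -54864
m = -54864 < 0,  v_rel·d = 102 > 0  ⇒  outside

inside=no margin=-54864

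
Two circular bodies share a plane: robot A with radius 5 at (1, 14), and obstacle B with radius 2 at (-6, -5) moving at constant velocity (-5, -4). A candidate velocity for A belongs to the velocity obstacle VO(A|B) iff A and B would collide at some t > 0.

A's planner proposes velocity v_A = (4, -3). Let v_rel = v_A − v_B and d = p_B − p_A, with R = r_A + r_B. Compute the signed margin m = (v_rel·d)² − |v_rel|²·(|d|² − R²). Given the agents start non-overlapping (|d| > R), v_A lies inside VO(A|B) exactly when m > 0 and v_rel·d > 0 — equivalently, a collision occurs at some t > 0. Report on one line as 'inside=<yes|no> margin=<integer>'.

d = (-7, -19),  |d|² = 410;  R = 5+2 = 7,  c = 410−7² = 361
v_rel = (9, 1),  |v_rel|² = 82;  v_rel·d = (9)·(-7) + (1)·(-19) = -82
82·t² + 164·t + 361 = 0  ⇒  m = (-82)² − 82·361 = -22878
m = -22878 < 0,  v_rel·d = -82 < 0  ⇒  outside

inside=no margin=-22878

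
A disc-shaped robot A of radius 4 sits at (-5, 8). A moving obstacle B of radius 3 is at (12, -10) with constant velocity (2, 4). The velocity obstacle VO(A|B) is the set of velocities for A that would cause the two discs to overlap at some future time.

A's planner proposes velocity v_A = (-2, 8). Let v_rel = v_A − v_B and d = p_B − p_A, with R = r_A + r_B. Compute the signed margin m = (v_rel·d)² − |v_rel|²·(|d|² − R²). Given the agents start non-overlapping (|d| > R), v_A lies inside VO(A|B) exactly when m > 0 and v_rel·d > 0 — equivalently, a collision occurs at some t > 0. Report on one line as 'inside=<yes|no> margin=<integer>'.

d = (17, -18),  |d|² = 613;  R = 4+3 = 7,  c = 613−7² = 564
v_rel = (-4, 4),  |v_rel|² = 32;  v_rel·d = (-4)·(17) + (4)·(-18) = -140
32·t² + 280·t + 564 = 0  ⇒  m = (-140)² − 32·564 = 1552
m = 1552 > 0,  v_rel·d = -140 < 0  ⇒  outside

inside=no margin=1552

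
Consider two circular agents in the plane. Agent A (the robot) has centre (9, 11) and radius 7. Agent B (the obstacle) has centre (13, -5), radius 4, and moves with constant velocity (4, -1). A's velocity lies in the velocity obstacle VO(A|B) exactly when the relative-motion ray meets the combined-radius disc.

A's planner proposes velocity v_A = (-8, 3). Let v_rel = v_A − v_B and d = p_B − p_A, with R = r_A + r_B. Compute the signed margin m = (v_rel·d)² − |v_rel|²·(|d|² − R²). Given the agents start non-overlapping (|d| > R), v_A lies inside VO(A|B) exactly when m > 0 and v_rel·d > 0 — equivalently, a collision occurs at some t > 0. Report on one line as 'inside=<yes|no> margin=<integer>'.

d = (4, -16),  |d|² = 272;  R = 7+4 = 11,  c = 272−11² = 151
v_rel = (-12, 4),  |v_rel|² = 160;  v_rel·d = (-12)·(4) + (4)·(-16) = -112
160·t² + 224·t + 151 = 0  ⇒  m = (-112)² − 160·151 = -11616
m = -11616 < 0,  v_rel·d = -112 < 0  ⇒  outside

inside=no margin=-11616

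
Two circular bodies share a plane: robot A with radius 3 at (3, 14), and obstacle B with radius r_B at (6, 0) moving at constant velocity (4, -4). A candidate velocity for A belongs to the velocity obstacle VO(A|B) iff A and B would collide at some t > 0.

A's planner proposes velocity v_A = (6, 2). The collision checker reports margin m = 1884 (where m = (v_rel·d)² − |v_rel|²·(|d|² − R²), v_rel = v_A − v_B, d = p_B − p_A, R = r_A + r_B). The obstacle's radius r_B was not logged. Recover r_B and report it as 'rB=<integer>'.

m = 1884
d = (3, -14);  v_rel = (2, 6),  |v_rel|² = 40
v_rel×d = (2)·(-14) − (6)·(3) = -46
since m = R²·40 − (-46)²:  R² = (2116 + 1884) / 40 = 100
R = √100 = 10  ⇒  r_B = 10 − 3 = 7

rB=7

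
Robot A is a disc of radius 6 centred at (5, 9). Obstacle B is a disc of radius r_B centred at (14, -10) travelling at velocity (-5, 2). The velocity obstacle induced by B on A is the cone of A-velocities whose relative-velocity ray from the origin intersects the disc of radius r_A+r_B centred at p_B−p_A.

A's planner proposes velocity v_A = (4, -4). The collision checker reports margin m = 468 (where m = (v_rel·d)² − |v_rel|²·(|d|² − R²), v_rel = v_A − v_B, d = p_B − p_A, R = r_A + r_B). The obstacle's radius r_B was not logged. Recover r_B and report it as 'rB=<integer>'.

m = 468
d = (9, -19);  v_rel = (9, -6),  |v_rel|² = 117
v_rel×d = (9)·(-19) − (-6)·(9) = -117
since m = R²·117 − (-117)²:  R² = (13689 + 468) / 117 = 121
R = √121 = 11  ⇒  r_B = 11 − 6 = 5

rB=5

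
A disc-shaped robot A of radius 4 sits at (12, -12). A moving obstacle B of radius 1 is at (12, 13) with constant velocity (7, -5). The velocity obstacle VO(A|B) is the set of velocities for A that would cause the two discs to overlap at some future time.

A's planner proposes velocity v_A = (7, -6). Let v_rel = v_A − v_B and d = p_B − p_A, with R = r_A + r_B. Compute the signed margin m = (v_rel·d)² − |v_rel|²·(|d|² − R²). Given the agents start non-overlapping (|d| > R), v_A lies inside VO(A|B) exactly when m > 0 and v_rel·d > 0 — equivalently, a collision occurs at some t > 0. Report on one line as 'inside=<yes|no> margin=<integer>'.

d = (0, 25),  |d|² = 625;  R = 4+1 = 5,  c = 625−5² = 600
v_rel = (0, -1),  |v_rel|² = 1;  v_rel·d = (0)·(0) + (-1)·(25) = -25
1·t² + 50·t + 600 = 0  ⇒  m = (-25)² − 1·600 = 25
m = 25 > 0,  v_rel·d = -25 < 0  ⇒  outside

inside=no margin=25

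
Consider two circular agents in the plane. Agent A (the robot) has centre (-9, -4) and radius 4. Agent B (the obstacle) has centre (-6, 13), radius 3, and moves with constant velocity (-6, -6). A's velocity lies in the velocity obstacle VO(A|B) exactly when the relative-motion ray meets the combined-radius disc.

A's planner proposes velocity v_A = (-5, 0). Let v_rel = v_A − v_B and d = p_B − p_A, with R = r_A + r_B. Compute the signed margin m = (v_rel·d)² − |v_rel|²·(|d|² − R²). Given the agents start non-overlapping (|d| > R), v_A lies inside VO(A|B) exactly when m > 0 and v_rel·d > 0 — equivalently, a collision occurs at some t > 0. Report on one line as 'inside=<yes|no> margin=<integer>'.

d = (3, 17),  |d|² = 298;  R = 4+3 = 7,  c = 298−7² = 249
v_rel = (1, 6),  |v_rel|² = 37;  v_rel·d = (1)·(3) + (6)·(17) = 105
37·t² − 210·t + 249 = 0  ⇒  m = 105² − 37·249 = 1812
m = 1812 > 0,  v_rel·d = 105 > 0  ⇒  inside

inside=yes margin=1812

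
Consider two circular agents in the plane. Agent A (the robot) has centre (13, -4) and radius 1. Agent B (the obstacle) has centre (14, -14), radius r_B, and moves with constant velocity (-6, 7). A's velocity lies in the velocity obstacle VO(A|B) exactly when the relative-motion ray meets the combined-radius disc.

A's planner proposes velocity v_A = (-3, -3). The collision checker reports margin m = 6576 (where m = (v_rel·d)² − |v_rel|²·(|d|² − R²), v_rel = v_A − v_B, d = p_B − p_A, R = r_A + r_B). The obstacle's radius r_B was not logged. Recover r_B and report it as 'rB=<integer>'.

m = 6576
d = (1, -10);  v_rel = (3, -10),  |v_rel|² = 109
v_rel×d = (3)·(-10) − (-10)·(1) = -20
since m = R²·109 − (-20)²:  R² = (400 + 6576) / 109 = 64
R = √64 = 8  ⇒  r_B = 8 − 1 = 7

rB=7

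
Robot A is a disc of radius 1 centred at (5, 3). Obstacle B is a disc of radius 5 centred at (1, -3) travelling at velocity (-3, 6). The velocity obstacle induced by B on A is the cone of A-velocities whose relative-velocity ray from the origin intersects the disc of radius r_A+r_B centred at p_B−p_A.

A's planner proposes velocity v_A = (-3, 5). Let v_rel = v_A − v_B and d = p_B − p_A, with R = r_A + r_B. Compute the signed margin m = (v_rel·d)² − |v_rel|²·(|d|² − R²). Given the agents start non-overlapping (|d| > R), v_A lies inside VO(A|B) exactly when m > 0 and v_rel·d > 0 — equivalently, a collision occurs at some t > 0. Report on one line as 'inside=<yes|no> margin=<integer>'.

d = (-4, -6),  |d|² = 52;  R = 1+5 = 6,  c = 52−6² = 16
v_rel = (0, -1),  |v_rel|² = 1;  v_rel·d = (0)·(-4) + (-1)·(-6) = 6
1·t² − 12·t + 16 = 0  ⇒  m = 6² − 1·16 = 20
m = 20 > 0,  v_rel·d = 6 > 0  ⇒  inside

inside=yes margin=20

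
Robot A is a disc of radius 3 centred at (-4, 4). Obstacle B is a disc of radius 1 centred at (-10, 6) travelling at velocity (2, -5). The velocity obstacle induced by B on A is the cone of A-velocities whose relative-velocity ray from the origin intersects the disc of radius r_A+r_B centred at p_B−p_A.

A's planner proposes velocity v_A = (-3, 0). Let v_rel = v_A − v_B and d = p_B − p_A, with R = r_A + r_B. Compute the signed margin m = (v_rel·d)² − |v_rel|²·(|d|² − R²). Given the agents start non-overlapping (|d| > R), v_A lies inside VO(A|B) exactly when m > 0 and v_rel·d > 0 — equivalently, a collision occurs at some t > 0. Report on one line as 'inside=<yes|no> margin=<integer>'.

d = (-6, 2),  |d|² = 40;  R = 3+1 = 4,  c = 40−4² = 24
v_rel = (-5, 5),  |v_rel|² = 50;  v_rel·d = (-5)·(-6) + (5)·(2) = 40
50·t² − 80·t + 24 = 0  ⇒  m = 40² − 50·24 = 400
m = 400 > 0,  v_rel·d = 40 > 0  ⇒  inside

inside=yes margin=400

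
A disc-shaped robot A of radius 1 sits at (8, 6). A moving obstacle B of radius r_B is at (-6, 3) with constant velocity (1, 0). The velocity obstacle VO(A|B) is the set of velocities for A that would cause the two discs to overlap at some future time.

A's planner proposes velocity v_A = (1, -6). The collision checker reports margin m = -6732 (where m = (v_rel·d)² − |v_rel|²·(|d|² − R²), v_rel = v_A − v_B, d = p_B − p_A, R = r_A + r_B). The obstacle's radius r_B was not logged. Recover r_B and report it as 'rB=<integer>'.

m = -6732
d = (-14, -3);  v_rel = (0, -6),  |v_rel|² = 36
v_rel×d = (0)·(-3) − (-6)·(-14) = -84
since m = R²·36 − (-84)²:  R² = (7056 + -6732) / 36 = 9
R = √9 = 3  ⇒  r_B = 3 − 1 = 2

rB=2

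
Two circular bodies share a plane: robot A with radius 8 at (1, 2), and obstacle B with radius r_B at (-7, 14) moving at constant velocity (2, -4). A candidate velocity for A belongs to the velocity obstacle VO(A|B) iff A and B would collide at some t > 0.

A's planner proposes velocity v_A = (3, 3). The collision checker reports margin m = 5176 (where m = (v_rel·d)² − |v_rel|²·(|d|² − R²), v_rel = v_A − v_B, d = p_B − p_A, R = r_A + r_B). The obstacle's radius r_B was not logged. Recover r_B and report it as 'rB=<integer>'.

m = 5176
d = (-8, 12);  v_rel = (1, 7),  |v_rel|² = 50
v_rel×d = (1)·(12) − (7)·(-8) = 68
since m = R²·50 − 68²:  R² = (4624 + 5176) / 50 = 196
R = √196 = 14  ⇒  r_B = 14 − 8 = 6

rB=6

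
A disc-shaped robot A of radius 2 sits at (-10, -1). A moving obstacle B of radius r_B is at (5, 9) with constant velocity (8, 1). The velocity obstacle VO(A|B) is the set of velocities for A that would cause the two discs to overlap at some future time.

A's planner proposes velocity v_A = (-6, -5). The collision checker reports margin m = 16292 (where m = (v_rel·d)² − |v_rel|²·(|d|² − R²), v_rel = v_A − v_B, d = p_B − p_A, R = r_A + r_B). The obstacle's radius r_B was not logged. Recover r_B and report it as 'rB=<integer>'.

m = 16292
d = (15, 10);  v_rel = (-14, -6),  |v_rel|² = 232
v_rel×d = (-14)·(10) − (-6)·(15) = -50
since m = R²·232 − (-50)²:  R² = (2500 + 16292) / 232 = 81
R = √81 = 9  ⇒  r_B = 9 − 2 = 7

rB=7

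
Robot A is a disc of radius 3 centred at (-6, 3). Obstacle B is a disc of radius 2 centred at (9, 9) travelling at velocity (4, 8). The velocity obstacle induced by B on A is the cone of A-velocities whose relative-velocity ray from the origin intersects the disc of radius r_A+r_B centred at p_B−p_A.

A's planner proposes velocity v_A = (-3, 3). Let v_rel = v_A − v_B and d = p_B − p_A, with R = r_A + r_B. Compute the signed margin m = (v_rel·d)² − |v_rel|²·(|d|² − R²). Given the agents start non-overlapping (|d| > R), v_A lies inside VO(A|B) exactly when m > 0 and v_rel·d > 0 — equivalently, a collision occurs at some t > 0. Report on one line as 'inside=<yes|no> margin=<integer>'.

d = (15, 6),  |d|² = 261;  R = 3+2 = 5,  c = 261−5² = 236
v_rel = (-7, -5),  |v_rel|² = 74;  v_rel·d = (-7)·(15) + (-5)·(6) = -135
74·t² + 270·t + 236 = 0  ⇒  m = (-135)² − 74·236 = 761
m = 761 > 0,  v_rel·d = -135 < 0  ⇒  outside

inside=no margin=761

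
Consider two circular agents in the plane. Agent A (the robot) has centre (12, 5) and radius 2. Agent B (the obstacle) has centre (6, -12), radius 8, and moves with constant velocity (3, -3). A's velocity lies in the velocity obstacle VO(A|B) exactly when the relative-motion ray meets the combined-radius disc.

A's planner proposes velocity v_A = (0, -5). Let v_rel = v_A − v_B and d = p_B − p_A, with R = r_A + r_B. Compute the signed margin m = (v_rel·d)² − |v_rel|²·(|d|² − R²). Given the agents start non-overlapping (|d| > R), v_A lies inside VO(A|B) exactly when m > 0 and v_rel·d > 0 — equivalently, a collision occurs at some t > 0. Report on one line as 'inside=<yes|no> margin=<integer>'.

d = (-6, -17),  |d|² = 325;  R = 2+8 = 10,  c = 325−10² = 225
v_rel = (-3, -2),  |v_rel|² = 13;  v_rel·d = (-3)·(-6) + (-2)·(-17) = 52
13·t² − 104·t + 225 = 0  ⇒  m = 52² − 13·225 = -221
m = -221 < 0,  v_rel·d = 52 > 0  ⇒  outside

inside=no margin=-221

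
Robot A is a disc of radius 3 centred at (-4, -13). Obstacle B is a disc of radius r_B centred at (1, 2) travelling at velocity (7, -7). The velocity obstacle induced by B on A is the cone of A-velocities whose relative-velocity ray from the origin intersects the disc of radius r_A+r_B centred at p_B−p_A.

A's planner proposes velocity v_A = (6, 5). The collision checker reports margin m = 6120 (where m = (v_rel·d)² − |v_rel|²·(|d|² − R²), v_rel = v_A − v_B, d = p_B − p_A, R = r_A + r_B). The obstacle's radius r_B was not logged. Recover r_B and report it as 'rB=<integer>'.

m = 6120
d = (5, 15);  v_rel = (-1, 12),  |v_rel|² = 145
v_rel×d = (-1)·(15) − (12)·(5) = -75
since m = R²·145 − (-75)²:  R² = (5625 + 6120) / 145 = 81
R = √81 = 9  ⇒  r_B = 9 − 3 = 6

rB=6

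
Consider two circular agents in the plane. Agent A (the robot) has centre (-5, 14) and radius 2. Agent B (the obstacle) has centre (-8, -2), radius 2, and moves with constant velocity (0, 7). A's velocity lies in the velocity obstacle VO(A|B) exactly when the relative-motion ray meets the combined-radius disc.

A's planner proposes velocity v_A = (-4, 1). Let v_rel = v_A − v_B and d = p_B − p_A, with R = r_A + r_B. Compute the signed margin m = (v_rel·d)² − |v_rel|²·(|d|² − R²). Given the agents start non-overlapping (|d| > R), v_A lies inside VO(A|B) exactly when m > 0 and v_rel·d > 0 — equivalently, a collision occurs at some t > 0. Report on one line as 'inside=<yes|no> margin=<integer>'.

d = (-3, -16),  |d|² = 265;  R = 2+2 = 4,  c = 265−4² = 249
v_rel = (-4, -6),  |v_rel|² = 52;  v_rel·d = (-4)·(-3) + (-6)·(-16) = 108
52·t² − 216·t + 249 = 0  ⇒  m = 108² − 52·249 = -1284
m = -1284 < 0,  v_rel·d = 108 > 0  ⇒  outside

inside=no margin=-1284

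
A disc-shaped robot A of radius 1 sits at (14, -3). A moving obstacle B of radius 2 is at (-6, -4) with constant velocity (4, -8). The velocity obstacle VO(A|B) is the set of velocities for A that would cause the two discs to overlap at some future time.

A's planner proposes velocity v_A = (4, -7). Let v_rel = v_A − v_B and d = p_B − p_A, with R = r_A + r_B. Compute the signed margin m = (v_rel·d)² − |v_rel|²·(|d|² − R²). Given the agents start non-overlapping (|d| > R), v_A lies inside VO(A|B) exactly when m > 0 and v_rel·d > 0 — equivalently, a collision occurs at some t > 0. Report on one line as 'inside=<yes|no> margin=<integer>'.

d = (-20, -1),  |d|² = 401;  R = 1+2 = 3,  c = 401−3² = 392
v_rel = (0, 1),  |v_rel|² = 1;  v_rel·d = (0)·(-20) + (1)·(-1) = -1
1·t² + 2·t + 392 = 0  ⇒  m = (-1)² − 1·392 = -391
m = -391 < 0,  v_rel·d = -1 < 0  ⇒  outside

inside=no margin=-391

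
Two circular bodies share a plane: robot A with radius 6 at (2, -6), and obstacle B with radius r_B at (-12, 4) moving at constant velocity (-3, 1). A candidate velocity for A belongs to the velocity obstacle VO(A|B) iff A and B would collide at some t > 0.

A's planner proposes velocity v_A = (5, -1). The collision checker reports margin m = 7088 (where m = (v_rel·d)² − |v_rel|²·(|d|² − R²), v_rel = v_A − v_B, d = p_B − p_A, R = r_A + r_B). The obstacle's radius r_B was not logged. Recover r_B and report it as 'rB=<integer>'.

m = 7088
d = (-14, 10);  v_rel = (8, -2),  |v_rel|² = 68
v_rel×d = (8)·(10) − (-2)·(-14) = 52
since m = R²·68 − 52²:  R² = (2704 + 7088) / 68 = 144
R = √144 = 12  ⇒  r_B = 12 − 6 = 6

rB=6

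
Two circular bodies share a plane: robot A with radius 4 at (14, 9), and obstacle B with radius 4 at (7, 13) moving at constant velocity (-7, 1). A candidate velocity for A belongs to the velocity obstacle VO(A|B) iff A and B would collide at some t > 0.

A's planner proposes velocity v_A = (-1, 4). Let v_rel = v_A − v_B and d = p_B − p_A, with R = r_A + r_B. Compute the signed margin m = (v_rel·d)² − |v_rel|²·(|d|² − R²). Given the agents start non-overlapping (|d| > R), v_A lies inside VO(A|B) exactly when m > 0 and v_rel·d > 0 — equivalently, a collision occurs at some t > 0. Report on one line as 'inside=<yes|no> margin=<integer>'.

d = (-7, 4),  |d|² = 65;  R = 4+4 = 8,  c = 65−8² = 1
v_rel = (6, 3),  |v_rel|² = 45;  v_rel·d = (6)·(-7) + (3)·(4) = -30
45·t² + 60·t + 1 = 0  ⇒  m = (-30)² − 45·1 = 855
m = 855 > 0,  v_rel·d = -30 < 0  ⇒  outside

inside=no margin=855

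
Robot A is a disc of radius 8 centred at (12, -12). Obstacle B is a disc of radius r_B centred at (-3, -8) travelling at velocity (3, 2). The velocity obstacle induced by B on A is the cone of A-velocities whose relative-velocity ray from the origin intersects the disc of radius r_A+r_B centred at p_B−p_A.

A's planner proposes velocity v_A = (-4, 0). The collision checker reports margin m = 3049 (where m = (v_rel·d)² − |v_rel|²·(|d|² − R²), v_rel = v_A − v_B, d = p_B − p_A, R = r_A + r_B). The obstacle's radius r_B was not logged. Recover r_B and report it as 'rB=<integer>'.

m = 3049
d = (-15, 4);  v_rel = (-7, -2),  |v_rel|² = 53
v_rel×d = (-7)·(4) − (-2)·(-15) = -58
since m = R²·53 − (-58)²:  R² = (3364 + 3049) / 53 = 121
R = √121 = 11  ⇒  r_B = 11 − 8 = 3

rB=3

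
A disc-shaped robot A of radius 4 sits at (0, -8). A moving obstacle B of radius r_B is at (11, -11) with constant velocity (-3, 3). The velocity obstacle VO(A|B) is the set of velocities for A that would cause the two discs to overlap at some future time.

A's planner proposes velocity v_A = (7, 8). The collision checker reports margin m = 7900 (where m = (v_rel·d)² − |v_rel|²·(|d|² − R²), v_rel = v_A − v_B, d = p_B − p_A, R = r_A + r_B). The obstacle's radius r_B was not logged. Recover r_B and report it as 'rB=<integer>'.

m = 7900
d = (11, -3);  v_rel = (10, 5),  |v_rel|² = 125
v_rel×d = (10)·(-3) − (5)·(11) = -85
since m = R²·125 − (-85)²:  R² = (7225 + 7900) / 125 = 121
R = √121 = 11  ⇒  r_B = 11 − 4 = 7

rB=7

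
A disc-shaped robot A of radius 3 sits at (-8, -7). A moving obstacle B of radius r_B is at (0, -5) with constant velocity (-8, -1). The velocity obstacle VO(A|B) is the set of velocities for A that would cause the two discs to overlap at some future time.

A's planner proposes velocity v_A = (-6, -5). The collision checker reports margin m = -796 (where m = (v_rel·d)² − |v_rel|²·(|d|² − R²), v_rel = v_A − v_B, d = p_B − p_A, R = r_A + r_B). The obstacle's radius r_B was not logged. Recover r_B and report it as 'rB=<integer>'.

m = -796
d = (8, 2);  v_rel = (2, -4),  |v_rel|² = 20
v_rel×d = (2)·(2) − (-4)·(8) = 36
since m = R²·20 − 36²:  R² = (1296 + -796) / 20 = 25
R = √25 = 5  ⇒  r_B = 5 − 3 = 2

rB=2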